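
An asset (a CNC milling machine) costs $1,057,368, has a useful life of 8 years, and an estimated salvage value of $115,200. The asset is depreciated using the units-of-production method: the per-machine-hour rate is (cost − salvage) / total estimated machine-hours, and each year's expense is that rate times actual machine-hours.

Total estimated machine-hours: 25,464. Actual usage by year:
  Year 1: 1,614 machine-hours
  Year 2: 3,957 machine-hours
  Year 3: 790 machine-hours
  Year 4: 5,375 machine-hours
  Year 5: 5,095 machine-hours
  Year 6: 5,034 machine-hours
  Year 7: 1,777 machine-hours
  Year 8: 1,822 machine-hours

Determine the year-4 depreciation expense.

Depreciable base = $1,057,368 − $115,200 = $942,168.
Rate = $942,168 / 25,464 machine-hours = $37 per machine-hour.
Year 1: 1,614 × $37 = $59,718. Book value $997,650.
Year 2: 3,957 × $37 = $146,409. Book value $851,241.
Year 3: 790 × $37 = $29,230. Book value $822,011.
Year 4: 5,375 × $37 = $198,875. Book value $623,136.

$198,875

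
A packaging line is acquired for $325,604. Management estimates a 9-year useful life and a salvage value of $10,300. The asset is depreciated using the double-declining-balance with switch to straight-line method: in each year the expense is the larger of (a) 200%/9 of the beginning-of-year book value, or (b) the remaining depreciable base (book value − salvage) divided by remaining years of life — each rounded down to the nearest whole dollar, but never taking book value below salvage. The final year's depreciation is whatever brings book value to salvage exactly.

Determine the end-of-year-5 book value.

$92,677

Depreciable base = $325,604 − $10,300 = $315,304.
Year 1: DB = ⌊$325,604 × 200%/9⌋ = $72,356; SL = ⌊$315,304/9⌋ = $35,033 → take DB $72,356. Book value $253,248.
Year 2: DB = ⌊$253,248 × 200%/9⌋ = $56,277; SL = ⌊$242,948/8⌋ = $30,368 → take DB $56,277. Book value $196,971.
Year 3: DB = ⌊$196,971 × 200%/9⌋ = $43,771; SL = ⌊$186,671/7⌋ = $26,667 → take DB $43,771. Book value $153,200.
Year 4: DB = ⌊$153,200 × 200%/9⌋ = $34,044; SL = ⌊$142,900/6⌋ = $23,816 → take DB $34,044. Book value $119,156.
Year 5: DB = ⌊$119,156 × 200%/9⌋ = $26,479; SL = ⌊$108,856/5⌋ = $21,771 → take DB $26,479. Book value $92,677.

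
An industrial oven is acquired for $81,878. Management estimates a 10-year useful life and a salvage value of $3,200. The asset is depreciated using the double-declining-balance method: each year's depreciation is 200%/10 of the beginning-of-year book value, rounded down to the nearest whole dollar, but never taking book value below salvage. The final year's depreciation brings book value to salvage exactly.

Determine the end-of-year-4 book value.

$33,539

Depreciable base = $81,878 − $3,200 = $78,678.
Year 1: ⌊$81,878 × 200%/10⌋ = $16,375. Book value $65,503.
Year 2: ⌊$65,503 × 200%/10⌋ = $13,100. Book value $52,403.
Year 3: ⌊$52,403 × 200%/10⌋ = $10,480. Book value $41,923.
Year 4: ⌊$41,923 × 200%/10⌋ = $8,384. Book value $33,539.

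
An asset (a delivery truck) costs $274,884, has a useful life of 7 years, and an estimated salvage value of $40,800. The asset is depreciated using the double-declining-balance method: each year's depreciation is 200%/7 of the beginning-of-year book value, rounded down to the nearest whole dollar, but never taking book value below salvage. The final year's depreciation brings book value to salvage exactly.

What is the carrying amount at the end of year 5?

$51,112

Depreciable base = $274,884 − $40,800 = $234,084.
Year 1: ⌊$274,884 × 200%/7⌋ = $78,538. Book value $196,346.
Year 2: ⌊$196,346 × 200%/7⌋ = $56,098. Book value $140,248.
Year 3: ⌊$140,248 × 200%/7⌋ = $40,070. Book value $100,178.
Year 4: ⌊$100,178 × 200%/7⌋ = $28,622. Book value $71,556.
Year 5: ⌊$71,556 × 200%/7⌋ = $20,444. Book value $51,112.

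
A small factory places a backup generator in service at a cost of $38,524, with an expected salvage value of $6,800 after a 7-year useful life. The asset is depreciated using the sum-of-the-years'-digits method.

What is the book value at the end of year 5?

$10,199

Depreciable base = $38,524 − $6,800 = $31,724.
Sum of the years' digits = 7+6+5+4+3+2+1 = 28.
Year 1: $31,724 × 7/28 = $7,931. Book value $30,593.
Year 2: $31,724 × 6/28 = $6,798. Book value $23,795.
Year 3: $31,724 × 5/28 = $5,665. Book value $18,130.
Year 4: $31,724 × 4/28 = $4,532. Book value $13,598.
Year 5: $31,724 × 3/28 = $3,399. Book value $10,199.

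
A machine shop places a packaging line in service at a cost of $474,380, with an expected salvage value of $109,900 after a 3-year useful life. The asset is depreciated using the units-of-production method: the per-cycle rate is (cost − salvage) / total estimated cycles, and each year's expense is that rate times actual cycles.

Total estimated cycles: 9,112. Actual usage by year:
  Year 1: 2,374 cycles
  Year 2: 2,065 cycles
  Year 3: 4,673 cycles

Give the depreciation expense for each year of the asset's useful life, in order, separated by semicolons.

Depreciable base = $474,380 − $109,900 = $364,480.
Rate = $364,480 / 9,112 cycles = $40 per cycle.
Year 1: 2,374 × $40 = $94,960. Book value $379,420.
Year 2: 2,065 × $40 = $82,600. Book value $296,820.
Year 3: 4,673 × $40 = $186,920. Book value $109,900.

$94,960; $82,600; $186,920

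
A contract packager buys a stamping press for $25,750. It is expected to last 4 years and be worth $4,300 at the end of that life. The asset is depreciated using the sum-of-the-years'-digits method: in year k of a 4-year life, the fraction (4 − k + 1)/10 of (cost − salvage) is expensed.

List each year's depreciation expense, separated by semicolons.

$8,580; $6,435; $4,290; $2,145

Depreciable base = $25,750 − $4,300 = $21,450.
Sum of the years' digits = 4+3+2+1 = 10.
Year 1: $21,450 × 4/10 = $8,580. Book value $17,170.
Year 2: $21,450 × 3/10 = $6,435. Book value $10,735.
Year 3: $21,450 × 2/10 = $4,290. Book value $6,445.
Year 4: $21,450 × 1/10 = $2,145. Book value $4,300.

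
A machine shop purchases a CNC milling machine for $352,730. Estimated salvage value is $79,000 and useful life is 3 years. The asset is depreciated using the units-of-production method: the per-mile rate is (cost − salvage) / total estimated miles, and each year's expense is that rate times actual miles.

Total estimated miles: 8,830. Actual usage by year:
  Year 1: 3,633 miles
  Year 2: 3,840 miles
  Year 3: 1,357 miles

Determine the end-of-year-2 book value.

$121,067

Depreciable base = $352,730 − $79,000 = $273,730.
Rate = $273,730 / 8,830 miles = $31 per mile.
Year 1: 3,633 × $31 = $112,623. Book value $240,107.
Year 2: 3,840 × $31 = $119,040. Book value $121,067.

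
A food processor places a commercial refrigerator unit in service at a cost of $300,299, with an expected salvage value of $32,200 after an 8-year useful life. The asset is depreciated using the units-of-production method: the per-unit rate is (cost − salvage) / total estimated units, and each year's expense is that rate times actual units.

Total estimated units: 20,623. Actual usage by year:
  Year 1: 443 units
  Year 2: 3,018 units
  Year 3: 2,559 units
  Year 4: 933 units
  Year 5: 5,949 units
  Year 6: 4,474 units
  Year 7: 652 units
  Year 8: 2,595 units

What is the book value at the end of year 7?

$65,935

Depreciable base = $300,299 − $32,200 = $268,099.
Rate = $268,099 / 20,623 units = $13 per unit.
Year 1: 443 × $13 = $5,759. Book value $294,540.
Year 2: 3,018 × $13 = $39,234. Book value $255,306.
Year 3: 2,559 × $13 = $33,267. Book value $222,039.
Year 4: 933 × $13 = $12,129. Book value $209,910.
Year 5: 5,949 × $13 = $77,337. Book value $132,573.
Year 6: 4,474 × $13 = $58,162. Book value $74,411.
Year 7: 652 × $13 = $8,476. Book value $65,935.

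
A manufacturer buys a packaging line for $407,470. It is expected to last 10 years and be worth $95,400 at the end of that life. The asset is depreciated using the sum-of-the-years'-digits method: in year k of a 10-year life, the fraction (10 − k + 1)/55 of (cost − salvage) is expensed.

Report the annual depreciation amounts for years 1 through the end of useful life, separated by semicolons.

$56,740; $51,066; $45,392; $39,718; $34,044; $28,370; $22,696; $17,022; $11,348; $5,674

Depreciable base = $407,470 − $95,400 = $312,070.
Sum of the years' digits = 10+9+8+7+6+5+4+3+2+1 = 55.
Year 1: $312,070 × 10/55 = $56,740. Book value $350,730.
Year 2: $312,070 × 9/55 = $51,066. Book value $299,664.
Year 3: $312,070 × 8/55 = $45,392. Book value $254,272.
Year 4: $312,070 × 7/55 = $39,718. Book value $214,554.
Year 5: $312,070 × 6/55 = $34,044. Book value $180,510.
Year 6: $312,070 × 5/55 = $28,370. Book value $152,140.
Year 7: $312,070 × 4/55 = $22,696. Book value $129,444.
Year 8: $312,070 × 3/55 = $17,022. Book value $112,422.
Year 9: $312,070 × 2/55 = $11,348. Book value $101,074.
Year 10: $312,070 × 1/55 = $5,674. Book value $95,400.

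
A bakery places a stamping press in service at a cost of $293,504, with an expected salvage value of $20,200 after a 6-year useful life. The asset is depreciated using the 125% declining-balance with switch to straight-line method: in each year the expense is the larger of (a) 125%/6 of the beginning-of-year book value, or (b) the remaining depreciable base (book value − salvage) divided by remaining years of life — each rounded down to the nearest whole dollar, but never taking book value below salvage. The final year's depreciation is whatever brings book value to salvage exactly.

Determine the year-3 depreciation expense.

$40,937

Depreciable base = $293,504 − $20,200 = $273,304.
Year 1: DB = ⌊$293,504 × 125%/6⌋ = $61,146; SL = ⌊$273,304/6⌋ = $45,550 → take DB $61,146. Book value $232,358.
Year 2: DB = ⌊$232,358 × 125%/6⌋ = $48,407; SL = ⌊$212,158/5⌋ = $42,431 → take DB $48,407. Book value $183,951.
Year 3: DB = ⌊$183,951 × 125%/6⌋ = $38,323; SL = ⌊$163,751/4⌋ = $40,937 → take SL $40,937. Book value $143,014.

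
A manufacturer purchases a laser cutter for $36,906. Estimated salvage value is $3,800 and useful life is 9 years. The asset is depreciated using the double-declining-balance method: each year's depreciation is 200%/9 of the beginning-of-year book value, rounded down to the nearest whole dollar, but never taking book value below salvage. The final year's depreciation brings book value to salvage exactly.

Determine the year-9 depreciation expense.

Depreciable base = $36,906 − $3,800 = $33,106.
Year 1: ⌊$36,906 × 200%/9⌋ = $8,201. Book value $28,705.
Year 2: ⌊$28,705 × 200%/9⌋ = $6,378. Book value $22,327.
Year 3: ⌊$22,327 × 200%/9⌋ = $4,961. Book value $17,366.
Year 4: ⌊$17,366 × 200%/9⌋ = $3,859. Book value $13,507.
Year 5: ⌊$13,507 × 200%/9⌋ = $3,001. Book value $10,506.
Year 6: ⌊$10,506 × 200%/9⌋ = $2,334. Book value $8,172.
Year 7: ⌊$8,172 × 200%/9⌋ = $1,816. Book value $6,356.
Year 8: ⌊$6,356 × 200%/9⌋ = $1,412. Book value $4,944.
Year 9 (final): $4,944 − $3,800 = $1,144. Book value $3,800.

$1,144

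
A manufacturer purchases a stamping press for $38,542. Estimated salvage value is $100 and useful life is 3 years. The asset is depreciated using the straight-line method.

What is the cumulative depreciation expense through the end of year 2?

Depreciable base = $38,542 − $100 = $38,442.
Annual expense = $38,442 / 3 = $12,814.
End of year 1: book value $25,728.
End of year 2: book value $12,914.
Accumulated through year 2 = $38,542 − $12,914 = $25,628.

$25,628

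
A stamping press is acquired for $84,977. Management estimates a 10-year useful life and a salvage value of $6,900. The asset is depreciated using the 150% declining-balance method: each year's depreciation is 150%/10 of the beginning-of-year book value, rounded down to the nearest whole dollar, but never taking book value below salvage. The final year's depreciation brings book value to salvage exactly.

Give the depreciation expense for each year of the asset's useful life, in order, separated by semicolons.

$12,746; $10,834; $9,209; $7,828; $6,654; $5,655; $4,807; $4,086; $3,473; $12,785

Depreciable base = $84,977 − $6,900 = $78,077.
Year 1: ⌊$84,977 × 150%/10⌋ = $12,746. Book value $72,231.
Year 2: ⌊$72,231 × 150%/10⌋ = $10,834. Book value $61,397.
Year 3: ⌊$61,397 × 150%/10⌋ = $9,209. Book value $52,188.
Year 4: ⌊$52,188 × 150%/10⌋ = $7,828. Book value $44,360.
Year 5: ⌊$44,360 × 150%/10⌋ = $6,654. Book value $37,706.
Year 6: ⌊$37,706 × 150%/10⌋ = $5,655. Book value $32,051.
Year 7: ⌊$32,051 × 150%/10⌋ = $4,807. Book value $27,244.
Year 8: ⌊$27,244 × 150%/10⌋ = $4,086. Book value $23,158.
Year 9: ⌊$23,158 × 150%/10⌋ = $3,473. Book value $19,685.
Year 10 (final): $19,685 − $6,900 = $12,785. Book value $6,900.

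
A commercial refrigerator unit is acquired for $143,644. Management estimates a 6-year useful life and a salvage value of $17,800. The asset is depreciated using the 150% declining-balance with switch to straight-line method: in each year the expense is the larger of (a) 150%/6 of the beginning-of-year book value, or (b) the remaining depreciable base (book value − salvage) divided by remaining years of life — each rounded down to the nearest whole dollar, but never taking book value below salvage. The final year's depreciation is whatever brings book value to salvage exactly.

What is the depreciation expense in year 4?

Depreciable base = $143,644 − $17,800 = $125,844.
Year 1: DB = ⌊$143,644 × 150%/6⌋ = $35,911; SL = ⌊$125,844/6⌋ = $20,974 → take DB $35,911. Book value $107,733.
Year 2: DB = ⌊$107,733 × 150%/6⌋ = $26,933; SL = ⌊$89,933/5⌋ = $17,986 → take DB $26,933. Book value $80,800.
Year 3: DB = ⌊$80,800 × 150%/6⌋ = $20,200; SL = ⌊$63,000/4⌋ = $15,750 → take DB $20,200. Book value $60,600.
Year 4: DB = ⌊$60,600 × 150%/6⌋ = $15,150; SL = ⌊$42,800/3⌋ = $14,266 → take DB $15,150. Book value $45,450.

$15,150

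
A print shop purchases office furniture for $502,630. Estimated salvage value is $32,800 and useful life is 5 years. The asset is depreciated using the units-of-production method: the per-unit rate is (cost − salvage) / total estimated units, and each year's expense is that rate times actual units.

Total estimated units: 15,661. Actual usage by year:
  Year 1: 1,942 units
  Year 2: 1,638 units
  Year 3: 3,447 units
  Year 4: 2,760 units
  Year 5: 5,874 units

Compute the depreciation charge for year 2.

Depreciable base = $502,630 − $32,800 = $469,830.
Rate = $469,830 / 15,661 units = $30 per unit.
Year 1: 1,942 × $30 = $58,260. Book value $444,370.
Year 2: 1,638 × $30 = $49,140. Book value $395,230.

$49,140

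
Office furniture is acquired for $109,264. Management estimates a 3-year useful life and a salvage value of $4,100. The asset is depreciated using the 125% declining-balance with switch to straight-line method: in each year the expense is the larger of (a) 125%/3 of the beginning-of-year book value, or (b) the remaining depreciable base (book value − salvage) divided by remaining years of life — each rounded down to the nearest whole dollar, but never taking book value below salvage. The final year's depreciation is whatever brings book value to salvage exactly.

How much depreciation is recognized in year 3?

$29,819

Depreciable base = $109,264 − $4,100 = $105,164.
Year 1: DB = ⌊$109,264 × 125%/3⌋ = $45,526; SL = ⌊$105,164/3⌋ = $35,054 → take DB $45,526. Book value $63,738.
Year 2: DB = ⌊$63,738 × 125%/3⌋ = $26,557; SL = ⌊$59,638/2⌋ = $29,819 → take SL $29,819. Book value $33,919.
Year 3 (final): $33,919 − $4,100 = $29,819. Book value $4,100.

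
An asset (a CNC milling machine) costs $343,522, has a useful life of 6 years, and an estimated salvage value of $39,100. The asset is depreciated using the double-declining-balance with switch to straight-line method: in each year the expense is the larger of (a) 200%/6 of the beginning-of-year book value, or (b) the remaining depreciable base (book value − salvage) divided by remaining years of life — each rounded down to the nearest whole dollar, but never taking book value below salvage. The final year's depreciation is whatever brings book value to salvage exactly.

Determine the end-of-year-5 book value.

Depreciable base = $343,522 − $39,100 = $304,422.
Year 1: DB = ⌊$343,522 × 200%/6⌋ = $114,507; SL = ⌊$304,422/6⌋ = $50,737 → take DB $114,507. Book value $229,015.
Year 2: DB = ⌊$229,015 × 200%/6⌋ = $76,338; SL = ⌊$189,915/5⌋ = $37,983 → take DB $76,338. Book value $152,677.
Year 3: DB = ⌊$152,677 × 200%/6⌋ = $50,892; SL = ⌊$113,577/4⌋ = $28,394 → take DB $50,892. Book value $101,785.
Year 4: DB = ⌊$101,785 × 200%/6⌋ = $33,928; SL = ⌊$62,685/3⌋ = $20,895 → take DB $33,928. Book value $67,857.
Year 5: DB = ⌊$67,857 × 200%/6⌋ = $22,619; SL = ⌊$28,757/2⌋ = $14,378 → take DB $22,619. Book value $45,238.

$45,238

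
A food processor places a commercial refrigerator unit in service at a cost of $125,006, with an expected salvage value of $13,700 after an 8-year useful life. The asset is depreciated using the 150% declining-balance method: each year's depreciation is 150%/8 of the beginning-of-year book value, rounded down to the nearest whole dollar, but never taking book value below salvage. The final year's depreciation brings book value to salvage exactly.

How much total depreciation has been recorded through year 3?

Depreciable base = $125,006 − $13,700 = $111,306.
Year 1: ⌊$125,006 × 150%/8⌋ = $23,438. Book value $101,568.
Year 2: ⌊$101,568 × 150%/8⌋ = $19,044. Book value $82,524.
Year 3: ⌊$82,524 × 150%/8⌋ = $15,473. Book value $67,051.
Accumulated through year 3 = $125,006 − $67,051 = $57,955.

$57,955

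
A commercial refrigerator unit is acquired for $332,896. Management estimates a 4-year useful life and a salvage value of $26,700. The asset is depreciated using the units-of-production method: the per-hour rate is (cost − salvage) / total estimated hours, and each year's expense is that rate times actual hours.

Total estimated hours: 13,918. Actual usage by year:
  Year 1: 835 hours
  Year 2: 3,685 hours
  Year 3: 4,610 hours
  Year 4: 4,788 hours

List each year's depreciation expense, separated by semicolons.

Depreciable base = $332,896 − $26,700 = $306,196.
Rate = $306,196 / 13,918 hours = $22 per hour.
Year 1: 835 × $22 = $18,370. Book value $314,526.
Year 2: 3,685 × $22 = $81,070. Book value $233,456.
Year 3: 4,610 × $22 = $101,420. Book value $132,036.
Year 4: 4,788 × $22 = $105,336. Book value $26,700.

$18,370; $81,070; $101,420; $105,336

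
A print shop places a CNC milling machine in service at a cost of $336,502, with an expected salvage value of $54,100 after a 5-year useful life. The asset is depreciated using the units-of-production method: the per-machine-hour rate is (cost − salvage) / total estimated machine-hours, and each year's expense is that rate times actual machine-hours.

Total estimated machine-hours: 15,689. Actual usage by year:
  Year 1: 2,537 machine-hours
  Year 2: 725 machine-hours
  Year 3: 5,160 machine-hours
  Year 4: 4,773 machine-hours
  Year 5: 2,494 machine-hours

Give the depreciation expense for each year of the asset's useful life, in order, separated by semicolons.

$45,666; $13,050; $92,880; $85,914; $44,892

Depreciable base = $336,502 − $54,100 = $282,402.
Rate = $282,402 / 15,689 machine-hours = $18 per machine-hour.
Year 1: 2,537 × $18 = $45,666. Book value $290,836.
Year 2: 725 × $18 = $13,050. Book value $277,786.
Year 3: 5,160 × $18 = $92,880. Book value $184,906.
Year 4: 4,773 × $18 = $85,914. Book value $98,992.
Year 5: 2,494 × $18 = $44,892. Book value $54,100.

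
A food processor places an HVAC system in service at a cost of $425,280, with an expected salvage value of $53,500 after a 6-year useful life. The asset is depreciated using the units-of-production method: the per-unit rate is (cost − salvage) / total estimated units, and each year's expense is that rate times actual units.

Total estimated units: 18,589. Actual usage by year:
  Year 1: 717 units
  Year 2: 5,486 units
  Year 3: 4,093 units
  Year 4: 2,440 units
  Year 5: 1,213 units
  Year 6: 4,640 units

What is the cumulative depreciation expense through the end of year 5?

Depreciable base = $425,280 − $53,500 = $371,780.
Rate = $371,780 / 18,589 units = $20 per unit.
Year 1: 717 × $20 = $14,340. Book value $410,940.
Year 2: 5,486 × $20 = $109,720. Book value $301,220.
Year 3: 4,093 × $20 = $81,860. Book value $219,360.
Year 4: 2,440 × $20 = $48,800. Book value $170,560.
Year 5: 1,213 × $20 = $24,260. Book value $146,300.
Accumulated through year 5 = $425,280 − $146,300 = $278,980.

$278,980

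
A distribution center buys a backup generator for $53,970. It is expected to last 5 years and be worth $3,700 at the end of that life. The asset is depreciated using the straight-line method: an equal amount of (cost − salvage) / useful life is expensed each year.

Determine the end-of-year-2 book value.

Depreciable base = $53,970 − $3,700 = $50,270.
Annual expense = $50,270 / 5 = $10,054.
End of year 1: book value $43,916.
End of year 2: book value $33,862.

$33,862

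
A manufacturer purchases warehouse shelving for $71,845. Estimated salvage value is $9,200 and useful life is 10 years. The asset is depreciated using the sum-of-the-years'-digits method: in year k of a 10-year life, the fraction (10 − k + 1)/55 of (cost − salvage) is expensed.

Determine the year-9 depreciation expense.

$2,278

Depreciable base = $71,845 − $9,200 = $62,645.
Sum of the years' digits = 10+9+8+7+6+5+4+3+2+1 = 55.
Year 1: $62,645 × 10/55 = $11,390. Book value $60,455.
Year 2: $62,645 × 9/55 = $10,251. Book value $50,204.
Year 3: $62,645 × 8/55 = $9,112. Book value $41,092.
Year 4: $62,645 × 7/55 = $7,973. Book value $33,119.
Year 5: $62,645 × 6/55 = $6,834. Book value $26,285.
Year 6: $62,645 × 5/55 = $5,695. Book value $20,590.
Year 7: $62,645 × 4/55 = $4,556. Book value $16,034.
Year 8: $62,645 × 3/55 = $3,417. Book value $12,617.
Year 9: $62,645 × 2/55 = $2,278. Book value $10,339.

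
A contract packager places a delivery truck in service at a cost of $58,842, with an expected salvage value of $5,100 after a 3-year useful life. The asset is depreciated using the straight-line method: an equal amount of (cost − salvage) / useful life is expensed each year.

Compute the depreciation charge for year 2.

Depreciable base = $58,842 − $5,100 = $53,742.
Annual expense = $53,742 / 3 = $17,914.

$17,914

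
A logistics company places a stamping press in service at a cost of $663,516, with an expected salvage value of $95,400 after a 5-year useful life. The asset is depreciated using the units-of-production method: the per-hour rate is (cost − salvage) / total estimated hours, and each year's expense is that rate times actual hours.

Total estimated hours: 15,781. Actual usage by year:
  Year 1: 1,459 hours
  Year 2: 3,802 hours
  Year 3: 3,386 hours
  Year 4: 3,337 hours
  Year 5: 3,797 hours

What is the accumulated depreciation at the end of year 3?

Depreciable base = $663,516 − $95,400 = $568,116.
Rate = $568,116 / 15,781 hours = $36 per hour.
Year 1: 1,459 × $36 = $52,524. Book value $610,992.
Year 2: 3,802 × $36 = $136,872. Book value $474,120.
Year 3: 3,386 × $36 = $121,896. Book value $352,224.
Accumulated through year 3 = $663,516 − $352,224 = $311,292.

$311,292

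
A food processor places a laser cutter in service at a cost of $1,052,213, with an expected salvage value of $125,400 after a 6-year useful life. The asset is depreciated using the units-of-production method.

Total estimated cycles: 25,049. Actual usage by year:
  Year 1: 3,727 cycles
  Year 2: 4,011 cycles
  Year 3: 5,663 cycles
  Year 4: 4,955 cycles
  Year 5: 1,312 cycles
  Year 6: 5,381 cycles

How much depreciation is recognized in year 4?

Depreciable base = $1,052,213 − $125,400 = $926,813.
Rate = $926,813 / 25,049 cycles = $37 per cycle.
Year 1: 3,727 × $37 = $137,899. Book value $914,314.
Year 2: 4,011 × $37 = $148,407. Book value $765,907.
Year 3: 5,663 × $37 = $209,531. Book value $556,376.
Year 4: 4,955 × $37 = $183,335. Book value $373,041.

$183,335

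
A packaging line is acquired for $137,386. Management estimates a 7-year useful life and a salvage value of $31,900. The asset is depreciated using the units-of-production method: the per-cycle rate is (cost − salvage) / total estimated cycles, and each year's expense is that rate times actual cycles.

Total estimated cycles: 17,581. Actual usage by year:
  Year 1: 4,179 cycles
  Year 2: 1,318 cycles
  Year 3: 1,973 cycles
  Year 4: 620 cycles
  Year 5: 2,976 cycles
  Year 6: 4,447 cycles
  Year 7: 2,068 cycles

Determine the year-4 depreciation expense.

Depreciable base = $137,386 − $31,900 = $105,486.
Rate = $105,486 / 17,581 cycles = $6 per cycle.
Year 1: 4,179 × $6 = $25,074. Book value $112,312.
Year 2: 1,318 × $6 = $7,908. Book value $104,404.
Year 3: 1,973 × $6 = $11,838. Book value $92,566.
Year 4: 620 × $6 = $3,720. Book value $88,846.

$3,720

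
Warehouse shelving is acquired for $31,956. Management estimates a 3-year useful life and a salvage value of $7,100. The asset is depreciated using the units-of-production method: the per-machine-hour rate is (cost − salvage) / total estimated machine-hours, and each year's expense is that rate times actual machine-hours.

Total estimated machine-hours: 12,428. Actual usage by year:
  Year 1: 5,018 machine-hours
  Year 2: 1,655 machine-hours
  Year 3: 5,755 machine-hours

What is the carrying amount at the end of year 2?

$18,610

Depreciable base = $31,956 − $7,100 = $24,856.
Rate = $24,856 / 12,428 machine-hours = $2 per machine-hour.
Year 1: 5,018 × $2 = $10,036. Book value $21,920.
Year 2: 1,655 × $2 = $3,310. Book value $18,610.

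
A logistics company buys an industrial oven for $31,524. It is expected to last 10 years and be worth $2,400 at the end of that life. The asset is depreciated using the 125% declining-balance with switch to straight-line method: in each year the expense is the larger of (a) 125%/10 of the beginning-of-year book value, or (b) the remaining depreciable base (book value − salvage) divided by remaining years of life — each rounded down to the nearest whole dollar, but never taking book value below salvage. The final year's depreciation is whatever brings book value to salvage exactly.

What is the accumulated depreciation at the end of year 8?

Depreciable base = $31,524 − $2,400 = $29,124.
Year 1: DB = ⌊$31,524 × 125%/10⌋ = $3,940; SL = ⌊$29,124/10⌋ = $2,912 → take DB $3,940. Book value $27,584.
Year 2: DB = ⌊$27,584 × 125%/10⌋ = $3,448; SL = ⌊$25,184/9⌋ = $2,798 → take DB $3,448. Book value $24,136.
Year 3: DB = ⌊$24,136 × 125%/10⌋ = $3,017; SL = ⌊$21,736/8⌋ = $2,717 → take DB $3,017. Book value $21,119.
Year 4: DB = ⌊$21,119 × 125%/10⌋ = $2,639; SL = ⌊$18,719/7⌋ = $2,674 → take SL $2,674. Book value $18,445.
Year 5: DB = ⌊$18,445 × 125%/10⌋ = $2,305; SL = ⌊$16,045/6⌋ = $2,674 → take SL $2,674. Book value $15,771.
Year 6: DB = ⌊$15,771 × 125%/10⌋ = $1,971; SL = ⌊$13,371/5⌋ = $2,674 → take SL $2,674. Book value $13,097.
Year 7: DB = ⌊$13,097 × 125%/10⌋ = $1,637; SL = ⌊$10,697/4⌋ = $2,674 → take SL $2,674. Book value $10,423.
Year 8: DB = ⌊$10,423 × 125%/10⌋ = $1,302; SL = ⌊$8,023/3⌋ = $2,674 → take SL $2,674. Book value $7,749.
Accumulated through year 8 = $31,524 − $7,749 = $23,775.

$23,775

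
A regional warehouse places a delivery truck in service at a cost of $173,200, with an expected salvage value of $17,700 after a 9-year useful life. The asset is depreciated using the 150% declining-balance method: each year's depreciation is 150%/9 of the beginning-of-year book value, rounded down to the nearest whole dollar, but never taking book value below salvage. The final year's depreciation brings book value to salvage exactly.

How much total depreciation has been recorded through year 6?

Depreciable base = $173,200 − $17,700 = $155,500.
Year 1: ⌊$173,200 × 150%/9⌋ = $28,866. Book value $144,334.
Year 2: ⌊$144,334 × 150%/9⌋ = $24,055. Book value $120,279.
Year 3: ⌊$120,279 × 150%/9⌋ = $20,046. Book value $100,233.
Year 4: ⌊$100,233 × 150%/9⌋ = $16,705. Book value $83,528.
Year 5: ⌊$83,528 × 150%/9⌋ = $13,921. Book value $69,607.
Year 6: ⌊$69,607 × 150%/9⌋ = $11,601. Book value $58,006.
Accumulated through year 6 = $173,200 − $58,006 = $115,194.

$115,194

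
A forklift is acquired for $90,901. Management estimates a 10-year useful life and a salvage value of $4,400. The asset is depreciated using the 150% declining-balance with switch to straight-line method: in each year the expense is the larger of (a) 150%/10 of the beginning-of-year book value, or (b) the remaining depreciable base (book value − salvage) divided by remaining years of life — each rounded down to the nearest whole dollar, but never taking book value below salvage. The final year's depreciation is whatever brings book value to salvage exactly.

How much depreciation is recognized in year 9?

$7,176

Depreciable base = $90,901 − $4,400 = $86,501.
Year 1: DB = ⌊$90,901 × 150%/10⌋ = $13,635; SL = ⌊$86,501/10⌋ = $8,650 → take DB $13,635. Book value $77,266.
Year 2: DB = ⌊$77,266 × 150%/10⌋ = $11,589; SL = ⌊$72,866/9⌋ = $8,096 → take DB $11,589. Book value $65,677.
Year 3: DB = ⌊$65,677 × 150%/10⌋ = $9,851; SL = ⌊$61,277/8⌋ = $7,659 → take DB $9,851. Book value $55,826.
Year 4: DB = ⌊$55,826 × 150%/10⌋ = $8,373; SL = ⌊$51,426/7⌋ = $7,346 → take DB $8,373. Book value $47,453.
Year 5: DB = ⌊$47,453 × 150%/10⌋ = $7,117; SL = ⌊$43,053/6⌋ = $7,175 → take SL $7,175. Book value $40,278.
Year 6: DB = ⌊$40,278 × 150%/10⌋ = $6,041; SL = ⌊$35,878/5⌋ = $7,175 → take SL $7,175. Book value $33,103.
Year 7: DB = ⌊$33,103 × 150%/10⌋ = $4,965; SL = ⌊$28,703/4⌋ = $7,175 → take SL $7,175. Book value $25,928.
Year 8: DB = ⌊$25,928 × 150%/10⌋ = $3,889; SL = ⌊$21,528/3⌋ = $7,176 → take SL $7,176. Book value $18,752.
Year 9: DB = ⌊$18,752 × 150%/10⌋ = $2,812; SL = ⌊$14,352/2⌋ = $7,176 → take SL $7,176. Book value $11,576.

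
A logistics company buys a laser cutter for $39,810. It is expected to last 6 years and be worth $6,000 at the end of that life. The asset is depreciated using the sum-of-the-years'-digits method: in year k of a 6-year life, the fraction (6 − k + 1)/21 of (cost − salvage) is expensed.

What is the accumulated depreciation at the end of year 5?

$32,200

Depreciable base = $39,810 − $6,000 = $33,810.
Sum of the years' digits = 6+5+4+3+2+1 = 21.
Year 1: $33,810 × 6/21 = $9,660. Book value $30,150.
Year 2: $33,810 × 5/21 = $8,050. Book value $22,100.
Year 3: $33,810 × 4/21 = $6,440. Book value $15,660.
Year 4: $33,810 × 3/21 = $4,830. Book value $10,830.
Year 5: $33,810 × 2/21 = $3,220. Book value $7,610.
Accumulated through year 5 = $39,810 − $7,610 = $32,200.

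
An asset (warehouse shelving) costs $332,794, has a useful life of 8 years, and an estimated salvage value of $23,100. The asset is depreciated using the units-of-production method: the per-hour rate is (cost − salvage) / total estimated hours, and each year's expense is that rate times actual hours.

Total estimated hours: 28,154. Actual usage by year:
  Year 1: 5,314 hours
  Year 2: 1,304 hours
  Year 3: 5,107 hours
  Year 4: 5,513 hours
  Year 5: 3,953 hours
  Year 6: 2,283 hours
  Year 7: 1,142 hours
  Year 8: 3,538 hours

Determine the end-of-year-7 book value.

$62,018

Depreciable base = $332,794 − $23,100 = $309,694.
Rate = $309,694 / 28,154 hours = $11 per hour.
Year 1: 5,314 × $11 = $58,454. Book value $274,340.
Year 2: 1,304 × $11 = $14,344. Book value $259,996.
Year 3: 5,107 × $11 = $56,177. Book value $203,819.
Year 4: 5,513 × $11 = $60,643. Book value $143,176.
Year 5: 3,953 × $11 = $43,483. Book value $99,693.
Year 6: 2,283 × $11 = $25,113. Book value $74,580.
Year 7: 1,142 × $11 = $12,562. Book value $62,018.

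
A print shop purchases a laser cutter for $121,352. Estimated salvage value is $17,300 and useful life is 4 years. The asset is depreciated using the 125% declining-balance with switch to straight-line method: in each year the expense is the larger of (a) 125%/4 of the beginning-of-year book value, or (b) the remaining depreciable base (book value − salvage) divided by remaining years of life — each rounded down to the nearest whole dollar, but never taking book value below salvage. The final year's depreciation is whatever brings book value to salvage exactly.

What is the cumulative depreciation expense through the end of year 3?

Depreciable base = $121,352 − $17,300 = $104,052.
Year 1: DB = ⌊$121,352 × 125%/4⌋ = $37,922; SL = ⌊$104,052/4⌋ = $26,013 → take DB $37,922. Book value $83,430.
Year 2: DB = ⌊$83,430 × 125%/4⌋ = $26,071; SL = ⌊$66,130/3⌋ = $22,043 → take DB $26,071. Book value $57,359.
Year 3: DB = ⌊$57,359 × 125%/4⌋ = $17,924; SL = ⌊$40,059/2⌋ = $20,029 → take SL $20,029. Book value $37,330.
Accumulated through year 3 = $121,352 − $37,330 = $84,022.

$84,022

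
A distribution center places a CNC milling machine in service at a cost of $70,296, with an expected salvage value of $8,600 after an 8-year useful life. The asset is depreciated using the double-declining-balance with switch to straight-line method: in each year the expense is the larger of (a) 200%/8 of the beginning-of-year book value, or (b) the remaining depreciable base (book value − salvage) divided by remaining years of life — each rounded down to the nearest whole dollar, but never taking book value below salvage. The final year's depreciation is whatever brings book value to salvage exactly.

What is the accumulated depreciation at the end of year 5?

Depreciable base = $70,296 − $8,600 = $61,696.
Year 1: DB = ⌊$70,296 × 200%/8⌋ = $17,574; SL = ⌊$61,696/8⌋ = $7,712 → take DB $17,574. Book value $52,722.
Year 2: DB = ⌊$52,722 × 200%/8⌋ = $13,180; SL = ⌊$44,122/7⌋ = $6,303 → take DB $13,180. Book value $39,542.
Year 3: DB = ⌊$39,542 × 200%/8⌋ = $9,885; SL = ⌊$30,942/6⌋ = $5,157 → take DB $9,885. Book value $29,657.
Year 4: DB = ⌊$29,657 × 200%/8⌋ = $7,414; SL = ⌊$21,057/5⌋ = $4,211 → take DB $7,414. Book value $22,243.
Year 5: DB = ⌊$22,243 × 200%/8⌋ = $5,560; SL = ⌊$13,643/4⌋ = $3,410 → take DB $5,560. Book value $16,683.
Accumulated through year 5 = $70,296 − $16,683 = $53,613.

$53,613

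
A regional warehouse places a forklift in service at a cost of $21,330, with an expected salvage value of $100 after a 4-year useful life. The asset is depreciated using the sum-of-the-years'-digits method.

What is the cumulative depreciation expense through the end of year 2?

$14,861

Depreciable base = $21,330 − $100 = $21,230.
Sum of the years' digits = 4+3+2+1 = 10.
Year 1: $21,230 × 4/10 = $8,492. Book value $12,838.
Year 2: $21,230 × 3/10 = $6,369. Book value $6,469.
Accumulated through year 2 = $21,330 − $6,469 = $14,861.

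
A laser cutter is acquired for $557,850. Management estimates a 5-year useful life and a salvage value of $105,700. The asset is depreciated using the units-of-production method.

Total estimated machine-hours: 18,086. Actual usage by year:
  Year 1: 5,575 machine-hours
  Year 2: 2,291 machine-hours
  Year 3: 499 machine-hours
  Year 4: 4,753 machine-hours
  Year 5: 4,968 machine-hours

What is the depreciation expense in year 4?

Depreciable base = $557,850 − $105,700 = $452,150.
Rate = $452,150 / 18,086 machine-hours = $25 per machine-hour.
Year 1: 5,575 × $25 = $139,375. Book value $418,475.
Year 2: 2,291 × $25 = $57,275. Book value $361,200.
Year 3: 499 × $25 = $12,475. Book value $348,725.
Year 4: 4,753 × $25 = $118,825. Book value $229,900.

$118,825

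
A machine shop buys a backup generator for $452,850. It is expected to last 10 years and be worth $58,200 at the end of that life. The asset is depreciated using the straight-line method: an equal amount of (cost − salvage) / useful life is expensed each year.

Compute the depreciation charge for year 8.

Depreciable base = $452,850 − $58,200 = $394,650.
Annual expense = $394,650 / 10 = $39,465.

$39,465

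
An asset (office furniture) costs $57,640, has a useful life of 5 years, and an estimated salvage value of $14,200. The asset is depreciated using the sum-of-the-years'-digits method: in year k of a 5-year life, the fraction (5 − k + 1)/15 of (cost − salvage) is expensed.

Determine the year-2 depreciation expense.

$11,584

Depreciable base = $57,640 − $14,200 = $43,440.
Sum of the years' digits = 5+4+3+2+1 = 15.
Year 1: $43,440 × 5/15 = $14,480. Book value $43,160.
Year 2: $43,440 × 4/15 = $11,584. Book value $31,576.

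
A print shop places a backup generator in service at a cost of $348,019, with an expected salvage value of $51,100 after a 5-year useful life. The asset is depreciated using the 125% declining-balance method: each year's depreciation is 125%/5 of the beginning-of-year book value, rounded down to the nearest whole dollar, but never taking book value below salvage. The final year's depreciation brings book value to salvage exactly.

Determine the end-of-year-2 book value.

Depreciable base = $348,019 − $51,100 = $296,919.
Year 1: ⌊$348,019 × 125%/5⌋ = $87,004. Book value $261,015.
Year 2: ⌊$261,015 × 125%/5⌋ = $65,253. Book value $195,762.

$195,762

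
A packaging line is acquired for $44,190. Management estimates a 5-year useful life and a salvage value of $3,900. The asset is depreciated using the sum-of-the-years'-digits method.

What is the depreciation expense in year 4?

Depreciable base = $44,190 − $3,900 = $40,290.
Sum of the years' digits = 5+4+3+2+1 = 15.
Year 1: $40,290 × 5/15 = $13,430. Book value $30,760.
Year 2: $40,290 × 4/15 = $10,744. Book value $20,016.
Year 3: $40,290 × 3/15 = $8,058. Book value $11,958.
Year 4: $40,290 × 2/15 = $5,372. Book value $6,586.

$5,372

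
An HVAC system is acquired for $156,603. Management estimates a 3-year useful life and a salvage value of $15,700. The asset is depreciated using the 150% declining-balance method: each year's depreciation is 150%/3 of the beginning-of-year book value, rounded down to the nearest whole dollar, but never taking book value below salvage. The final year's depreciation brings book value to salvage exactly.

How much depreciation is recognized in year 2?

Depreciable base = $156,603 − $15,700 = $140,903.
Year 1: ⌊$156,603 × 150%/3⌋ = $78,301. Book value $78,302.
Year 2: ⌊$78,302 × 150%/3⌋ = $39,151. Book value $39,151.

$39,151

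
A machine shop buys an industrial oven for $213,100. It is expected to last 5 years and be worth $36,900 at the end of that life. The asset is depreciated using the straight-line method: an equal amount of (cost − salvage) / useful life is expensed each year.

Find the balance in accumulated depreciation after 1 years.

Depreciable base = $213,100 − $36,900 = $176,200.
Annual expense = $176,200 / 5 = $35,240.
End of year 1: book value $177,860.
Accumulated through year 1 = $213,100 − $177,860 = $35,240.

$35,240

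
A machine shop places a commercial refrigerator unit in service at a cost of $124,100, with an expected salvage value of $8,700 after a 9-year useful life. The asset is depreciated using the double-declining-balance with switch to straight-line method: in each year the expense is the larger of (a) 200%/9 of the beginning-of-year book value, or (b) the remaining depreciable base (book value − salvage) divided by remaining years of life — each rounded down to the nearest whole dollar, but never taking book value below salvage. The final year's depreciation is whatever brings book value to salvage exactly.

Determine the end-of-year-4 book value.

$45,416

Depreciable base = $124,100 − $8,700 = $115,400.
Year 1: DB = ⌊$124,100 × 200%/9⌋ = $27,577; SL = ⌊$115,400/9⌋ = $12,822 → take DB $27,577. Book value $96,523.
Year 2: DB = ⌊$96,523 × 200%/9⌋ = $21,449; SL = ⌊$87,823/8⌋ = $10,977 → take DB $21,449. Book value $75,074.
Year 3: DB = ⌊$75,074 × 200%/9⌋ = $16,683; SL = ⌊$66,374/7⌋ = $9,482 → take DB $16,683. Book value $58,391.
Year 4: DB = ⌊$58,391 × 200%/9⌋ = $12,975; SL = ⌊$49,691/6⌋ = $8,281 → take DB $12,975. Book value $45,416.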